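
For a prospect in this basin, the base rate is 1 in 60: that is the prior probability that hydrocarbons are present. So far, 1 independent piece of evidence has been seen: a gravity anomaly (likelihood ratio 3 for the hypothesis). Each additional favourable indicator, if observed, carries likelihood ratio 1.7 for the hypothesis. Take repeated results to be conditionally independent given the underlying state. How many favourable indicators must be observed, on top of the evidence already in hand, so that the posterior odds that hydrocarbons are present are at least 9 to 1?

10

Prior odds = (1/60)/(59/60) = 1/59.
Bayes factor of the evidence already in hand = 3.
Odds after that evidence = (1/59) × 3 = 3/59.
Target odds = 9.
Need 1.7ⁿ ≥ 9 ÷ (3/59) = 177.
1.7⁹ ≈118.588 falls short of 177 but 1.7¹⁰ ≈201.599 reaches it, so n = 10.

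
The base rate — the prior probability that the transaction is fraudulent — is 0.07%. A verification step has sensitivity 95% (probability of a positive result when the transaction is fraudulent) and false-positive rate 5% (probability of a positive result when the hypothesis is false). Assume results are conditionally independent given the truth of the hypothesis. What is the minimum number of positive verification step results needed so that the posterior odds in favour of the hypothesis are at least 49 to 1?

4

Prior odds = 0.0007/0.9993 = 7/9993.
Likelihood ratio of a positive result = 0.95/0.05 = 19.
Target odds = 49.
Require 19ⁿ ≥ 49 ÷ (7/9993) = 69951.
19³ = 6859 falls short of 69951 but 19⁴ = 130321 reaches it, so n = 4.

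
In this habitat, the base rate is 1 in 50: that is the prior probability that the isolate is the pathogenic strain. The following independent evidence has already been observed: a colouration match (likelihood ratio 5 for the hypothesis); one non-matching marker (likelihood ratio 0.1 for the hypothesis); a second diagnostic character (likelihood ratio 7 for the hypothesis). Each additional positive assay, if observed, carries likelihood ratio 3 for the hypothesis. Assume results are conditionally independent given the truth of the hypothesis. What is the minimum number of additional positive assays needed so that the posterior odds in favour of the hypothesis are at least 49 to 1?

Prior odds = 0.02/0.98 = 1/49.
Combined Bayes factor of the evidence already in hand = 5 × 0.1 × 7 = 3.5.
Odds after that evidence = (1/49) × 3.5 = 1/14.
Target odds = 49.
Need 3ⁿ ≥ 49 ÷ (1/14) = 686.
3⁵ = 243 falls short of 686 but 3⁶ = 729 reaches it, so n = 6.

6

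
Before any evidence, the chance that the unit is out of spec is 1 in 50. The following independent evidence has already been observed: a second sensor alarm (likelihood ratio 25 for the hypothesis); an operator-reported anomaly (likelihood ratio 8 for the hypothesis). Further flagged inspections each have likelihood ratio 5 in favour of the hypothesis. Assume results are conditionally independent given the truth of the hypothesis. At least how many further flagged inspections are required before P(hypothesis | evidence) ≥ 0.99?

2

Prior odds = 0.02/0.98 = 1/49.
Combined Bayes factor of the evidence already in hand = 25 × 8 = 200.
Odds after that evidence = (1/49) × 200 = 200/49.
Target odds = 0.99/0.01 = 99.
Need 5ⁿ ≥ 99 ÷ (200/49) = 24.255.
5¹ = 5 falls short of 24.255 but 5² = 25 reaches it, so n = 2.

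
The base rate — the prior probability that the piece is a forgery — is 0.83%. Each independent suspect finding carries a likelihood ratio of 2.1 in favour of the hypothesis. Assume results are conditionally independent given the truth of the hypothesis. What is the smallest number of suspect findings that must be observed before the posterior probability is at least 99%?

Prior odds: 0.0083 ÷ 0.9917 = 83/9917.
Likelihood ratio per suspect finding = 2.1.
Target odds: 0.99 ÷ 0.01 = 99.
Need (83/9917) × 2.1ⁿ ≥ 99, i.e. 2.1ⁿ ≥ 981783/83.
2.1¹² ≈7355.83 falls short of 981783/83 but 2.1¹³ ≈15447.2 reaches it, so n = 13.

13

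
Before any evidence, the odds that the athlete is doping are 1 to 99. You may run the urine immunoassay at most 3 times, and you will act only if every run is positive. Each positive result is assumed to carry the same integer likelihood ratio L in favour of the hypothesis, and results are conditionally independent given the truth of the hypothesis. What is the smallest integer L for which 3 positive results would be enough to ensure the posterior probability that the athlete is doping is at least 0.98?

17

Prior odds = 1/99.
Target odds = 0.98/0.02 = 49.
Need L³ ≥ 49 ÷ (1/99) = 4851.
16³ = 4096 < 4851 ≤ 4913 = 17³, so L = 17.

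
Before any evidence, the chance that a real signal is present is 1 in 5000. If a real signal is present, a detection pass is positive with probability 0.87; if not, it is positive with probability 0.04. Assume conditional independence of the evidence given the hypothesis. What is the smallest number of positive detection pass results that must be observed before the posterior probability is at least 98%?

5

Prior odds: 0.0002 ÷ 0.9998 = 1/4999.
Likelihood ratio of a positive = 0.87/0.04 = 21.75.
Target posterior odds = 0.98/0.02 = 49.
Require 21.75ⁿ ≥ 49 ÷ (1/4999) = 244951.
21.75⁴ = 57289761/256 falls short of 244951 but 21.75⁵ ≈4.86739e+06 reaches it, so n = 5.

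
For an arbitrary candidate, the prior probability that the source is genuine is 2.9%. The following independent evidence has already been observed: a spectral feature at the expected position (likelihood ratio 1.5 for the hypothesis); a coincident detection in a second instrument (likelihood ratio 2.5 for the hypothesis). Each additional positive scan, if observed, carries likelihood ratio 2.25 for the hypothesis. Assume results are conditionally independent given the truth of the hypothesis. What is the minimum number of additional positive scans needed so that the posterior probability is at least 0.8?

Prior odds = 0.029/0.971 = 29/971.
Combined Bayes factor of the evidence already in hand = 1.5 × 2.5 = 3.75.
Odds after that evidence = (29/971) × 3.75 = 435/3884.
Target odds = 0.8/0.2 = 4.
Need 2.25ⁿ ≥ 4 ÷ (435/3884) = 15536/435.
2.25⁴ = 25.62890625 falls short of 15536/435 but 2.25⁵ = 59049/1024 reaches it, so n = 5.

5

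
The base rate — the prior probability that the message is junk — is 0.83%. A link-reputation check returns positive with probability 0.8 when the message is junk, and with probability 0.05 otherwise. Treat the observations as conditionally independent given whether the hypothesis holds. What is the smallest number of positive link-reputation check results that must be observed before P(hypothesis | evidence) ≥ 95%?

3

Prior odds: 0.0083 ÷ 0.9917 = 83/9917.
Likelihood ratio of a positive result = 0.8/0.05 = 16.
Target odds: 0.95 ÷ 0.05 = 19.
Require 16ⁿ ≥ 19 ÷ (83/9917) = 188423/83.
16² = 256 falls short of 188423/83 but 16³ = 4096 reaches it, so n = 3.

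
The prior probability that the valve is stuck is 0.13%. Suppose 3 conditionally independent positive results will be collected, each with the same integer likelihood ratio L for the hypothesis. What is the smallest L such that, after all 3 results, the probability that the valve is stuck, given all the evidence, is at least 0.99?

Prior odds = 0.0013/0.9987 = 13/9987.
Target odds = 0.99/0.01 = 99.
Need L³ ≥ 99 ÷ (13/9987) = 988713/13.
42³ = 74088 < 988713/13 ≤ 79507 = 43³, so L = 43.

43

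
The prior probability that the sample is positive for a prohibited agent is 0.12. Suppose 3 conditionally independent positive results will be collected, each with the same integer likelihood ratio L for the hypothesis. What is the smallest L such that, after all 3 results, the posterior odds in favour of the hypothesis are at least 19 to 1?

6

Prior odds = 0.12/0.88 = 3/22.
Target odds = 19.
Need L³ ≥ 19 ÷ (3/22) = 418/3.
5³ = 125 < 418/3 ≤ 216 = 6³, so L = 6.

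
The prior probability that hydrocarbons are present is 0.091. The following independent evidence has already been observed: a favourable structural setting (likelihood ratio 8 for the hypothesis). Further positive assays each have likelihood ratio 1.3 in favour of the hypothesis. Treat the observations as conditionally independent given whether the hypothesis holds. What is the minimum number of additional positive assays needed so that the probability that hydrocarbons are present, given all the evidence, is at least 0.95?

13

Prior odds = 0.091/0.909 = 91/909.
Bayes factor of the evidence already in hand = 8.
Odds after that evidence = (91/909) × 8 = 728/909.
Target odds = 0.95/0.05 = 19.
Need 1.3ⁿ ≥ 19 ÷ (728/909) = 17271/728.
1.3¹² ≈23.2981 falls short of 17271/728 but 1.3¹³ ≈30.2875 reaches it, so n = 13.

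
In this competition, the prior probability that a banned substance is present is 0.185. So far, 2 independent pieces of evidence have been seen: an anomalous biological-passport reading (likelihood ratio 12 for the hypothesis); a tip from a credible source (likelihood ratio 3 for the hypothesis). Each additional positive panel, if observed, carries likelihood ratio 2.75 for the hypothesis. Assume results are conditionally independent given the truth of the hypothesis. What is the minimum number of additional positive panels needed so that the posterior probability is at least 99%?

Prior odds = 0.185/0.815 = 37/163.
Combined Bayes factor of the evidence already in hand = 12 × 3 = 36.
Odds after that evidence = (37/163) × 36 = 1332/163.
Target odds = 0.99/0.01 = 99.
Need 2.75ⁿ ≥ 99 ÷ (1332/163) = 1793/148.
2.75² = 7.5625 falls short of 1793/148 but 2.75³ = 20.796875 reaches it, so n = 3.

3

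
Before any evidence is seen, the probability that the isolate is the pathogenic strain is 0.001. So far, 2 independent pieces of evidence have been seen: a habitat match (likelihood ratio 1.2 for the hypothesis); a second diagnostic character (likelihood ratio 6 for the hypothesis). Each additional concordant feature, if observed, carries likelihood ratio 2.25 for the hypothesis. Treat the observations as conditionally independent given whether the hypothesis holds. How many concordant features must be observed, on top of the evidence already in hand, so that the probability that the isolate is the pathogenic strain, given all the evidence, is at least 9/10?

Prior odds = 0.001/0.999 = 1/999.
Combined Bayes factor of the evidence already in hand = 1.2 × 6 = 7.2.
Odds after that evidence = (1/999) × 7.2 = 4/555.
Target odds = 0.9/0.1 = 9.
Need 2.25ⁿ ≥ 9 ÷ (4/555) = 1248.75.
2.25⁸ = 43046721/65536 falls short of 1248.75 but 2.25⁹ = 387420489/262144 reaches it, so n = 9.

9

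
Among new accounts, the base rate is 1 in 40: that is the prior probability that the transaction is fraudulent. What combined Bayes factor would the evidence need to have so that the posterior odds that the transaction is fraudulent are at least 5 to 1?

Prior odds = 0.025/0.975 = 1/39.
Target odds = 5.
Required Bayes factor = 5 ÷ (1/39) = 195.

195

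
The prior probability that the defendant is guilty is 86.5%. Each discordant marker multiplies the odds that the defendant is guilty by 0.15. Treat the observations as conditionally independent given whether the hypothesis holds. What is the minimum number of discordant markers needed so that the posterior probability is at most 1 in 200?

Prior odds = 0.865/0.135 = 173/27.
Likelihood ratio per discordant marker = 0.15.
Target odds: 0.005 ÷ 0.995 = 1/199.
Need (173/27) × 0.15ⁿ ≤ 1/199, i.e. 0.15ⁿ ≤ 27/34427.
0.15³ = 0.003375 is still above 27/34427 but 0.15⁴ = 81/160000 is at or below it, so n = 4.

4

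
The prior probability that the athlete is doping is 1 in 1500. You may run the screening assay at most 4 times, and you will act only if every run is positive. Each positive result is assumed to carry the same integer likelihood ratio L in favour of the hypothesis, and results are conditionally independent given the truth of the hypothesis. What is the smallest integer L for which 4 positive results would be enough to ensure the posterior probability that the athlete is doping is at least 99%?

20

Prior odds = (1/1500)/(1499/1500) = 1/1499.
Target odds = 0.99/0.01 = 99.
Need L⁴ ≥ 99 ÷ (1/1499) = 148401.
19⁴ = 130321 < 148401 ≤ 160000 = 20⁴, so L = 20.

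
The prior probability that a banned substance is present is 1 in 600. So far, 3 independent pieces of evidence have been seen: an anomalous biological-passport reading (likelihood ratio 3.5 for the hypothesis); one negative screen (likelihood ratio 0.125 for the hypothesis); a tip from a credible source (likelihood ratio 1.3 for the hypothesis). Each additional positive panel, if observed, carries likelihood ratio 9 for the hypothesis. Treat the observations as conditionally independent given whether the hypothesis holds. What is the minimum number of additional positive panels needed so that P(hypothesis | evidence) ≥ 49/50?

Prior odds = (1/600)/(599/600) = 1/599.
Combined Bayes factor of the evidence already in hand = 3.5 × 0.125 × 1.3 = 0.56875.
Odds after that evidence = (1/599) × 0.56875 = 91/95840.
Target odds = 0.98/0.02 = 49.
Need 9ⁿ ≥ 49 ÷ (91/95840) = 670880/13.
9⁴ = 6561 falls short of 670880/13 but 9⁵ = 59049 reaches it, so n = 5.

5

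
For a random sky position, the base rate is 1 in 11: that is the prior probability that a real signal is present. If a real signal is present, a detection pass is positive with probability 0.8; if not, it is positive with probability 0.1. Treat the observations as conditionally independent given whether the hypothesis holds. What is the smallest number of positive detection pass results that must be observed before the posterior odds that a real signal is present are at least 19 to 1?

Prior odds = (1/11)/(10/11) = 0.1.
Likelihood ratio of a positive = 0.8/0.1 = 8.
Target odds = 19.
Need 0.1 × 8ⁿ ≥ 19, i.e. 8ⁿ ≥ 190.
8² = 64 falls short of 190 but 8³ = 512 reaches it, so n = 3.

3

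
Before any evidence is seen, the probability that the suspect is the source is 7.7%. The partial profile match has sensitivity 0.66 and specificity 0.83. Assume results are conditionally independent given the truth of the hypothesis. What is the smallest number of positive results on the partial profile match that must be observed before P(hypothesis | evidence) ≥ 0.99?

Prior odds = 0.077/0.923 = 77/923.
False-positive rate = 1 − 0.83 = 0.17; likelihood ratio of a positive = 0.66/0.17 = 66/17.
Target odds: 0.99 ÷ 0.01 = 99.
Require (66/17)ⁿ ≥ 99 ÷ (77/923) = 8307/7.
(66/17)⁵ ≈882.013 falls short of 8307/7 but (66/17)⁶ ≈3424.29 reaches it, so n = 6.

6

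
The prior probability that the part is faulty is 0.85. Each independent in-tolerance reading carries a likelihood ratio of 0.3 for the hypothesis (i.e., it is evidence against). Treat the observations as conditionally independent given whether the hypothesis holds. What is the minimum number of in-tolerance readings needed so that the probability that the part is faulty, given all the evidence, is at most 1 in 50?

Prior odds = 0.85/0.15 = 17/3.
Likelihood ratio per in-tolerance reading = 0.3.
Target posterior odds = 0.02/0.98 = 1/49.
Need (17/3) × 0.3ⁿ ≤ 1/49, i.e. 0.3ⁿ ≤ 3/833.
0.3⁴ = 0.0081 is still above 3/833 but 0.3⁵ = 243/100000 is at or below it, so n = 5.

5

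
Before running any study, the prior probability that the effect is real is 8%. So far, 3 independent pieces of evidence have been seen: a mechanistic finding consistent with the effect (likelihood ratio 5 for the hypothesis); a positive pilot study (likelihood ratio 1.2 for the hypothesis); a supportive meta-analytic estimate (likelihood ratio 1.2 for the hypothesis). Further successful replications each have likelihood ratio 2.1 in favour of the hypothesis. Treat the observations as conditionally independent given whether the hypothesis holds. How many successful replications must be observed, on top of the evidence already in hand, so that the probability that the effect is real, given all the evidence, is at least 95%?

Prior odds = 0.08/0.92 = 2/23.
Combined Bayes factor of the evidence already in hand = 5 × 1.2 × 1.2 = 7.2.
Odds after that evidence = (2/23) × 7.2 = 72/115.
Target odds = 0.95/0.05 = 19.
Need 2.1ⁿ ≥ 19 ÷ (72/115) = 2185/72.
2.1⁴ = 19.4481 falls short of 2185/72 but 2.1⁵ = 4084101/100000 reaches it, so n = 5.

5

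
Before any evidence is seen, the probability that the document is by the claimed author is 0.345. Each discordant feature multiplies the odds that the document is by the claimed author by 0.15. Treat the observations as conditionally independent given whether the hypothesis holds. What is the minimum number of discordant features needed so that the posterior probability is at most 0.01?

Prior odds: 0.345 ÷ 0.655 = 69/131.
Likelihood ratio per discordant feature = 0.15.
Target posterior odds = 0.01/0.99 = 1/99.
Need (69/131) × 0.15ⁿ ≤ 1/99, i.e. 0.15ⁿ ≤ 131/6831.
0.15² = 0.0225 is still above 131/6831 but 0.15³ = 0.003375 is at or below it, so n = 3.

3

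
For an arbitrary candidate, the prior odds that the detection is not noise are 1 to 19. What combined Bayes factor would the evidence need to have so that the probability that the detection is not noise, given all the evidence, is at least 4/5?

76

Prior odds = 1/19.
Target odds = 0.8/0.2 = 4.
Required Bayes factor = 4 ÷ (1/19) = 76.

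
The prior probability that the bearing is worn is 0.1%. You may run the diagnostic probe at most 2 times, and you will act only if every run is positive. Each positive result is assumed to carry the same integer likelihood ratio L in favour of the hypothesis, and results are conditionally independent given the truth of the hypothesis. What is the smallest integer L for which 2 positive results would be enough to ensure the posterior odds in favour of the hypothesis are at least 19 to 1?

138

Prior odds = 0.001/0.999 = 1/999.
Target odds = 19.
Need L² ≥ 19 ÷ (1/999) = 18981.
137² = 18769 < 18981 ≤ 19044 = 138², so L = 138.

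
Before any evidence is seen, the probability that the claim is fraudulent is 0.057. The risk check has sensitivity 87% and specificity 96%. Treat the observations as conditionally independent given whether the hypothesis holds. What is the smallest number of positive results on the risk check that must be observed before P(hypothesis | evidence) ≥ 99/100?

3

Prior odds = 0.057/0.943 = 57/943.
False-positive rate = 1 − 0.96 = 0.04; likelihood ratio of a positive = 0.87/0.04 = 21.75.
Target posterior odds = 0.99/0.01 = 99.
Need (57/943) × 21.75ⁿ ≥ 99, i.e. 21.75ⁿ ≥ 31119/19.
21.75² = 473.0625 falls short of 31119/19 but 21.75³ = 658503/64 reaches it, so n = 3.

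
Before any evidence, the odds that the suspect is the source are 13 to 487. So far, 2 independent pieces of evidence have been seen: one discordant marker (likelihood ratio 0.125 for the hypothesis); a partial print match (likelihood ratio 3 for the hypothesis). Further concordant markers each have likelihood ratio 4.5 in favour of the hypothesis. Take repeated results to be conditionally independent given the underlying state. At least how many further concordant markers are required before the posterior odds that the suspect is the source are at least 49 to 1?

6

Prior odds = 13/487.
Combined Bayes factor of the evidence already in hand = 0.125 × 3 = 0.375.
Odds after that evidence = (13/487) × 0.375 = 39/3896.
Target odds = 49.
Need 4.5ⁿ ≥ 49 ÷ (39/3896) = 190904/39.
4.5⁵ = 1845.28125 falls short of 190904/39 but 4.5⁶ = 8303.765625 reaches it, so n = 6.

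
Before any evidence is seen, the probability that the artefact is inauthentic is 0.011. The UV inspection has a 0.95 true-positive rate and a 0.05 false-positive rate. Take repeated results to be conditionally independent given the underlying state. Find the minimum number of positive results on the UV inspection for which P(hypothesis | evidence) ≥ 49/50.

Prior odds: 0.011 ÷ 0.989 = 11/989.
Likelihood ratio of a positive result = 0.95/0.05 = 19.
Target posterior odds = 0.98/0.02 = 49.
Need (11/989) × 19ⁿ ≥ 49, i.e. 19ⁿ ≥ 48461/11.
19² = 361 falls short of 48461/11 but 19³ = 6859 reaches it, so n = 3.

3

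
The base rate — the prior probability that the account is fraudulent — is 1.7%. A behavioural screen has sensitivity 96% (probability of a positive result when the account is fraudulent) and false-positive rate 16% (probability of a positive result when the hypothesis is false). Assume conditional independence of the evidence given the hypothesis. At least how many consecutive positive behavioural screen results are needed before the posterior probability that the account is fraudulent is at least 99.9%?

7

Prior odds: 0.017 ÷ 0.983 = 17/983.
Likelihood ratio of a positive result = 0.96/0.16 = 6.
Target posterior odds = 0.999/0.001 = 999.
Require 6ⁿ ≥ 999 ÷ (17/983) = 982017/17.
6⁶ = 46656 falls short of 982017/17 but 6⁷ = 279936 reaches it, so n = 7.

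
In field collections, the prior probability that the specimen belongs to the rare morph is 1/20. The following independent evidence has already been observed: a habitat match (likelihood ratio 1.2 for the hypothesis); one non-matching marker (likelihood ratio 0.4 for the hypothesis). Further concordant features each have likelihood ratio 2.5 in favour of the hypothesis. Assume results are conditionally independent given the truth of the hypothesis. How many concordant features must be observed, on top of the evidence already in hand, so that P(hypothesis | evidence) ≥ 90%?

Prior odds = 0.05/0.95 = 1/19.
Combined Bayes factor of the evidence already in hand = 1.2 × 0.4 = 0.48.
Odds after that evidence = (1/19) × 0.48 = 12/475.
Target odds = 0.9/0.1 = 9.
Need 2.5ⁿ ≥ 9 ÷ (12/475) = 356.25.
2.5⁶ = 244.140625 falls short of 356.25 but 2.5⁷ = 610.3515625 reaches it, so n = 7.

7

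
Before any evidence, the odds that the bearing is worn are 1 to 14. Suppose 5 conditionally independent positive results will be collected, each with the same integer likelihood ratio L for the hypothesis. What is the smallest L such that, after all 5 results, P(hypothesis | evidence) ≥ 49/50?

4

Prior odds = 1/14.
Target odds = 0.98/0.02 = 49.
Need L⁵ ≥ 49 ÷ (1/14) = 686.
3⁵ = 243 < 686 ≤ 1024 = 4⁵, so L = 4.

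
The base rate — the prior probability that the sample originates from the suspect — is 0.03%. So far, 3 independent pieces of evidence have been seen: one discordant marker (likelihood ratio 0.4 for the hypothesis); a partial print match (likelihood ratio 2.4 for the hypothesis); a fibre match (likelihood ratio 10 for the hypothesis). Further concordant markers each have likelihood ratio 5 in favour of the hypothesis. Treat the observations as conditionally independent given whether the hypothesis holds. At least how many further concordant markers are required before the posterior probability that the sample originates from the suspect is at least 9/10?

5

Prior odds = 0.0003/0.9997 = 3/9997.
Combined Bayes factor of the evidence already in hand = 0.4 × 2.4 × 10 = 9.6.
Odds after that evidence = (3/9997) × 9.6 = 144/49985.
Target odds = 0.9/0.1 = 9.
Need 5ⁿ ≥ 9 ÷ (144/49985) = 3124.0625.
5⁴ = 625 falls short of 3124.0625 but 5⁵ = 3125 reaches it, so n = 5.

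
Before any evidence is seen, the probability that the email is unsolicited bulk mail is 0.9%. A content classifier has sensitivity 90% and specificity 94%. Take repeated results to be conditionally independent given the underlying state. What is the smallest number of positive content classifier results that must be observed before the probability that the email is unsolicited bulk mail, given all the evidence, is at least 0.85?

3

Prior odds = 0.009/0.991 = 9/991.
False-positive rate = 1 − 0.94 = 0.06; likelihood ratio of a positive = 0.9/0.06 = 15.
Target posterior odds = 0.85/0.15 = 17/3.
Require 15ⁿ ≥ 17/3 ÷ (9/991) = 16847/27.
15² = 225 falls short of 16847/27 but 15³ = 3375 reaches it, so n = 3.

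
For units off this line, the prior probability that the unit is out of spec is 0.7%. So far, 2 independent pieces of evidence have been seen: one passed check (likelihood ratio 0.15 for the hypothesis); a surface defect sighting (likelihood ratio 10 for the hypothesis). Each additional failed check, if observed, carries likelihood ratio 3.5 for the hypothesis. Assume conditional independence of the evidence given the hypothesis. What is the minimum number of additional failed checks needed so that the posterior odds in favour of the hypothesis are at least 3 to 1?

Prior odds = 0.007/0.993 = 7/993.
Combined Bayes factor of the evidence already in hand = 0.15 × 10 = 1.5.
Odds after that evidence = (7/993) × 1.5 = 7/662.
Target odds = 3.
Need 3.5ⁿ ≥ 3 ÷ (7/662) = 1986/7.
3.5⁴ = 150.0625 falls short of 1986/7 but 3.5⁵ = 525.21875 reaches it, so n = 5.

5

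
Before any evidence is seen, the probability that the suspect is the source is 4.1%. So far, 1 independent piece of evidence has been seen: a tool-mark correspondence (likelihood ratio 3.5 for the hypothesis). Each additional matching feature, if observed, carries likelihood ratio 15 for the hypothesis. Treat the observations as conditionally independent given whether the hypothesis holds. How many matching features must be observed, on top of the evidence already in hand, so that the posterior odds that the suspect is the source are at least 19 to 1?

2

Prior odds = 0.041/0.959 = 41/959.
Bayes factor of the evidence already in hand = 3.5.
Odds after that evidence = (41/959) × 3.5 = 41/274.
Target odds = 19.
Need 15ⁿ ≥ 19 ÷ (41/274) = 5206/41.
15¹ = 15 falls short of 5206/41 but 15² = 225 reaches it, so n = 2.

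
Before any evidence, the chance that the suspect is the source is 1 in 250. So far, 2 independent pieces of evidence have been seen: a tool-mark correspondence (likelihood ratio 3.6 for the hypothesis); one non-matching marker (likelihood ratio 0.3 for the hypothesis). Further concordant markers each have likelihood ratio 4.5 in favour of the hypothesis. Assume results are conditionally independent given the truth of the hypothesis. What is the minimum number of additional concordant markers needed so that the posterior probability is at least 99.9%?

Prior odds = 0.004/0.996 = 1/249.
Combined Bayes factor of the evidence already in hand = 3.6 × 0.3 = 1.08.
Odds after that evidence = (1/249) × 1.08 = 9/2075.
Target odds = 0.999/0.001 = 999.
Need 4.5ⁿ ≥ 999 ÷ (9/2075) = 230325.
4.5⁸ = 43046721/256 falls short of 230325 but 4.5⁹ = 387420489/512 reaches it, so n = 9.

9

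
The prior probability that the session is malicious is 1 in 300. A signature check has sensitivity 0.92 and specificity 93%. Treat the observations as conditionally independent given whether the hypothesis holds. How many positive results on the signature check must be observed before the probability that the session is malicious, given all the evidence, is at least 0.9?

Prior odds: (1/300) ÷ (299/300) = 1/299.
False-positive rate = 1 − 0.93 = 0.07; likelihood ratio of a positive = 0.92/0.07 = 92/7.
Target odds: 0.9 ÷ 0.1 = 9.
Require (92/7)ⁿ ≥ 9 ÷ (1/299) = 2691.
(92/7)³ = 778688/343 falls short of 2691 but (92/7)⁴ = 71639296/2401 reaches it, so n = 4.

4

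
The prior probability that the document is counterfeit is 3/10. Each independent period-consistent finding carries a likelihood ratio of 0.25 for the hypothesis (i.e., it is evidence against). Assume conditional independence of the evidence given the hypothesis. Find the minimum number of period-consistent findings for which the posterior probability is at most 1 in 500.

4

Prior odds: 0.3 ÷ 0.7 = 3/7.
Likelihood ratio per period-consistent finding = 0.25.
Target odds: 0.002 ÷ 0.998 = 1/499.
Require 0.25ⁿ ≤ 1/499 ÷ (3/7) = 7/1497.
0.25³ = 0.015625 is still above 7/1497 but 0.25⁴ = 0.00390625 is at or below it, so n = 4.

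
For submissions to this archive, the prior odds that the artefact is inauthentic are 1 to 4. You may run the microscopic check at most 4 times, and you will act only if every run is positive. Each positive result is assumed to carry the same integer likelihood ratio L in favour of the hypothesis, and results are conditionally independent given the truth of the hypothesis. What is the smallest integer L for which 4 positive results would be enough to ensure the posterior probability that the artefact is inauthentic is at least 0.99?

Prior odds = 0.25.
Target odds = 0.99/0.01 = 99.
Need L⁴ ≥ 99 ÷ 0.25 = 396.
4⁴ = 256 < 396 ≤ 625 = 5⁴, so L = 5.

5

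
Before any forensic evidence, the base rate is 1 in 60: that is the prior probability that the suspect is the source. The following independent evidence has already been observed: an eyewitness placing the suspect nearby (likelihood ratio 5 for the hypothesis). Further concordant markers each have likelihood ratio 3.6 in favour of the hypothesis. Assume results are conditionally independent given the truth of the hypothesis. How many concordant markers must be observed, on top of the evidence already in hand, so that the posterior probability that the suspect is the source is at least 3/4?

Prior odds = (1/60)/(59/60) = 1/59.
Bayes factor of the evidence already in hand = 5.
Odds after that evidence = (1/59) × 5 = 5/59.
Target odds = 0.75/0.25 = 3.
Need 3.6ⁿ ≥ 3 ÷ (5/59) = 35.4.
3.6² = 12.96 falls short of 35.4 but 3.6³ = 46.656 reaches it, so n = 3.

3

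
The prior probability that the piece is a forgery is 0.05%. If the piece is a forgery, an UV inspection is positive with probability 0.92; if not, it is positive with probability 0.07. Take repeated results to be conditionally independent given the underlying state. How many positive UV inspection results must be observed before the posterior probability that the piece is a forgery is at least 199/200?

6

Prior odds: 0.0005 ÷ 0.9995 = 1/1999.
Likelihood ratio of a positive = 0.92/0.07 = 92/7.
Target posterior odds = 0.995/0.005 = 199.
Need (1/1999) × (92/7)ⁿ ≥ 199, i.e. (92/7)ⁿ ≥ 397801.
(92/7)⁵ ≈392147 falls short of 397801 but (92/7)⁶ ≈5.15393e+06 reaches it, so n = 6.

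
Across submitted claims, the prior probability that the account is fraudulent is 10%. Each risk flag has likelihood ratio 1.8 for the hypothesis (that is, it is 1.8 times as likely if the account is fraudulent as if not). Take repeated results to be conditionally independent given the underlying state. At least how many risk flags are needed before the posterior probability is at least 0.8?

7

Prior odds: 0.1 ÷ 0.9 = 1/9.
Likelihood ratio per risk flag = 1.8.
Target posterior odds = 0.8/0.2 = 4.
Need (1/9) × 1.8ⁿ ≥ 4, i.e. 1.8ⁿ ≥ 36.
1.8⁶ = 531441/15625 falls short of 36 but 1.8⁷ = 4782969/78125 reaches it, so n = 7.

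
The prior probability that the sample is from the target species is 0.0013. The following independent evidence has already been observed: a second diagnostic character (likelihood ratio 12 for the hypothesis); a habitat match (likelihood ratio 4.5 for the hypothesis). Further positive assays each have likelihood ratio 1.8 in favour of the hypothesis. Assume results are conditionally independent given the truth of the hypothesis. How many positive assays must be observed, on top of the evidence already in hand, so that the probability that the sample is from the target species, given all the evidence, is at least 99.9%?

Prior odds = 0.0013/0.9987 = 13/9987.
Combined Bayes factor of the evidence already in hand = 12 × 4.5 = 54.
Odds after that evidence = (13/9987) × 54 = 234/3329.
Target odds = 0.999/0.001 = 999.
Need 1.8ⁿ ≥ 999 ÷ (234/3329) = 369519/26.
1.8¹⁶ ≈12144 falls short of 369519/26 but 1.8¹⁷ ≈21859.1 reaches it, so n = 17.

17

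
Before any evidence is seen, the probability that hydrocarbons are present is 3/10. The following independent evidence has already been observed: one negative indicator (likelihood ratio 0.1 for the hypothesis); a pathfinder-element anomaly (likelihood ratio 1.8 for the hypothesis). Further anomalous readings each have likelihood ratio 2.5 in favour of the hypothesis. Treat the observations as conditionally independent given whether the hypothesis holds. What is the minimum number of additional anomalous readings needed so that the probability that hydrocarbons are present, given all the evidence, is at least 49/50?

8

Prior odds = 0.3/0.7 = 3/7.
Combined Bayes factor of the evidence already in hand = 0.1 × 1.8 = 0.18.
Odds after that evidence = (3/7) × 0.18 = 27/350.
Target odds = 0.98/0.02 = 49.
Need 2.5ⁿ ≥ 49 ÷ (27/350) = 17150/27.
2.5⁷ = 610.3515625 falls short of 17150/27 but 2.5⁸ = 390625/256 reaches it, so n = 8.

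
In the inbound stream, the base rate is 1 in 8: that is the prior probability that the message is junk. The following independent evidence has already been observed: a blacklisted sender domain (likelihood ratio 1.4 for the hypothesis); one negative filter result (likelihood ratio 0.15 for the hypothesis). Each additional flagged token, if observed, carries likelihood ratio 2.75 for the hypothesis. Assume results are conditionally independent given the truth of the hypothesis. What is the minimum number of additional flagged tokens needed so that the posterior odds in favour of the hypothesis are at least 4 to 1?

5

Prior odds = 0.125/0.875 = 1/7.
Combined Bayes factor of the evidence already in hand = 1.4 × 0.15 = 0.21.
Odds after that evidence = (1/7) × 0.21 = 0.03.
Target odds = 4.
Need 2.75ⁿ ≥ 4 ÷ 0.03 = 400/3.
2.75⁴ = 57.19140625 falls short of 400/3 but 2.75⁵ = 161051/1024 reaches it, so n = 5.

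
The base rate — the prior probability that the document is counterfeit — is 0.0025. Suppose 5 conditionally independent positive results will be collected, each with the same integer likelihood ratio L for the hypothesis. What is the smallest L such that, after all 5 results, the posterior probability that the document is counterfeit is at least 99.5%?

Prior odds = 0.0025/0.9975 = 1/399.
Target odds = 0.995/0.005 = 199.
Need L⁵ ≥ 199 ÷ (1/399) = 79401.
9⁵ = 59049 < 79401 ≤ 100000 = 10⁵, so L = 10.

10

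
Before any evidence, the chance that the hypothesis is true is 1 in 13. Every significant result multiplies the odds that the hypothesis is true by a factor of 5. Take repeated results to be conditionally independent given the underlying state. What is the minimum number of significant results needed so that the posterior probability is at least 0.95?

4

Prior odds: (1/13) ÷ (12/13) = 1/12.
Likelihood ratio per significant result = 5.
Target posterior odds = 0.95/0.05 = 19.
Need (1/12) × 5ⁿ ≥ 19, i.e. 5ⁿ ≥ 228.
5³ = 125 falls short of 228 but 5⁴ = 625 reaches it, so n = 4.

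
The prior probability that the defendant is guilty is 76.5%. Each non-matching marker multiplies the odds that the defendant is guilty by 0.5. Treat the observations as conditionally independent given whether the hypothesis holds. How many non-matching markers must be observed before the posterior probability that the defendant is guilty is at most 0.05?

Prior odds: 0.765 ÷ 0.235 = 153/47.
Likelihood ratio per non-matching marker = 0.5.
Target posterior odds = 0.05/0.95 = 1/19.
Need (153/47) × 0.5ⁿ ≤ 1/19, i.e. 0.5ⁿ ≤ 47/2907.
0.5⁵ = 0.03125 is still above 47/2907 but 0.5⁶ = 0.015625 is at or below it, so n = 6.

6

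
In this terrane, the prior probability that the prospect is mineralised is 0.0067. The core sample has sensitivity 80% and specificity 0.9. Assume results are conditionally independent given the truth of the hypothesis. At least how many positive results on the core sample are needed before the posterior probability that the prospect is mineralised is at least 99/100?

5

Prior odds: 0.0067 ÷ 0.9933 = 67/9933.
False-positive rate = 1 − 0.9 = 0.1; likelihood ratio of a positive = 0.8/0.1 = 8.
Target posterior odds = 0.99/0.01 = 99.
Require 8ⁿ ≥ 99 ÷ (67/9933) = 983367/67.
8⁴ = 4096 falls short of 983367/67 but 8⁵ = 32768 reaches it, so n = 5.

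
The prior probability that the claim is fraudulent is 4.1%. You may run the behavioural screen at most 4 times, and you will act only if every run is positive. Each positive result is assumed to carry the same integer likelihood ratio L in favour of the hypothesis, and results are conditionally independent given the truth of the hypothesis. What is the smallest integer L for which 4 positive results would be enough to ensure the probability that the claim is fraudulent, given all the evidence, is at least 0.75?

Prior odds = 0.041/0.959 = 41/959.
Target odds = 0.75/0.25 = 3.
Need L⁴ ≥ 3 ÷ (41/959) = 2877/41.
2⁴ = 16 < 2877/41 ≤ 81 = 3⁴, so L = 3.

3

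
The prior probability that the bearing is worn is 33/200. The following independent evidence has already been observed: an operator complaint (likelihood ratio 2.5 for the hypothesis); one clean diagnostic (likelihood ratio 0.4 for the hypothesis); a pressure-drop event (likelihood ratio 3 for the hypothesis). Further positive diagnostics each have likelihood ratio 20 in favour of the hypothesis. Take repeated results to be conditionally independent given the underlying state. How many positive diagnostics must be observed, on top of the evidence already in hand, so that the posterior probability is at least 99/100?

Prior odds = 0.165/0.835 = 33/167.
Combined Bayes factor of the evidence already in hand = 2.5 × 0.4 × 3 = 3.
Odds after that evidence = (33/167) × 3 = 99/167.
Target odds = 0.99/0.01 = 99.
Need 20ⁿ ≥ 99 ÷ (99/167) = 167.
20¹ = 20 falls short of 167 but 20² = 400 reaches it, so n = 2.

2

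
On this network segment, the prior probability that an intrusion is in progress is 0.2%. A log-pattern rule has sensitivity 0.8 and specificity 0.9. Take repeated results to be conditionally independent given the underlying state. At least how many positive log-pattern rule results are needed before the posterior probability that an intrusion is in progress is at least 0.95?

5

Prior odds: 0.002 ÷ 0.998 = 1/499.
False-positive rate = 1 − 0.9 = 0.1; likelihood ratio of a positive = 0.8/0.1 = 8.
Target odds: 0.95 ÷ 0.05 = 19.
Need (1/499) × 8ⁿ ≥ 19, i.e. 8ⁿ ≥ 9481.
8⁴ = 4096 falls short of 9481 but 8⁵ = 32768 reaches it, so n = 5.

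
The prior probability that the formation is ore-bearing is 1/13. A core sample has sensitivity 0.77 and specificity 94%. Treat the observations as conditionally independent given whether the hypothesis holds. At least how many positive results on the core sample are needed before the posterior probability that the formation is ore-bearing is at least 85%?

Prior odds: (1/13) ÷ (12/13) = 1/12.
False-positive rate = 1 − 0.94 = 0.06; likelihood ratio of a positive = 0.77/0.06 = 77/6.
Target posterior odds = 0.85/0.15 = 17/3.
Require (77/6)ⁿ ≥ 17/3 ÷ (1/12) = 68.
(77/6)¹ = 77/6 falls short of 68 but (77/6)² = 5929/36 reaches it, so n = 2.

2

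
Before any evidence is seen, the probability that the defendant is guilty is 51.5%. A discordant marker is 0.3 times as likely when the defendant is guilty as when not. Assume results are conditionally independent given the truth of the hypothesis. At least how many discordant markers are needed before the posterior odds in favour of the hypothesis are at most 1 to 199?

Prior odds = 0.515/0.485 = 103/97.
Likelihood ratio per discordant marker = 0.3.
Target odds = 1/199.
Require 0.3ⁿ ≤ 1/199 ÷ (103/97) = 97/20497.
0.3⁴ = 0.0081 is still above 97/20497 but 0.3⁵ = 243/100000 is at or below it, so n = 5.

5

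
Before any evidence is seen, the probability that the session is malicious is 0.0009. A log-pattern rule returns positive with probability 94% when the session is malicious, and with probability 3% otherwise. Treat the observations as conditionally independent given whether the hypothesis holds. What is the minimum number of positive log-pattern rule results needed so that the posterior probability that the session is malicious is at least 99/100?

4

Prior odds: 0.0009 ÷ 0.9991 = 9/9991.
Likelihood ratio of a positive result = 0.94/0.03 = 94/3.
Target posterior odds = 0.99/0.01 = 99.
Need (9/9991) × (94/3)ⁿ ≥ 99, i.e. (94/3)ⁿ ≥ 109901.
(94/3)³ = 830584/27 falls short of 109901 but (94/3)⁴ = 78074896/81 reaches it, so n = 4.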